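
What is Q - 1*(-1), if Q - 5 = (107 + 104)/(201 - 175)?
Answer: 367/26 ≈ 14.115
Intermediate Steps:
Q = 341/26 (Q = 5 + (107 + 104)/(201 - 175) = 5 + 211/26 = 341/26 ≈ 13.115)
Q - 1*(-1) = 341/26 - 1*(-1) = 341/26 + 1 = 367/26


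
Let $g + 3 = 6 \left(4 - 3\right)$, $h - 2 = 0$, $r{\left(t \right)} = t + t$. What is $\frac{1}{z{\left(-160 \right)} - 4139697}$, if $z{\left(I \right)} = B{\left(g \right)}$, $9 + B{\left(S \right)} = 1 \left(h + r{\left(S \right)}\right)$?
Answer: $- \frac{1}{4139698} \approx -2.4156 \cdot 10^{-7}$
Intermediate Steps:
$r{\left(t \right)} = 2 t$
$h = 2$ ($h = 2 + 0 = 2$)
$g = 3$ ($g = -3 + 6 \left(4 - 3\right) = -3 + 6 \cdot 1 = -3 + 6 = 3$)
$B{\left(S \right)} = -7 + 2 S$ ($B{\left(S \right)} = -9 + 1 \left(2 + 2 S\right) = -9 + \left(2 + 2 S\right) = -7 + 2 S$)
$z{\left(I \right)} = -1$ ($z{\left(I \right)} = -7 + 2 \cdot 3 = -7 + 6 = -1$)
$\frac{1}{z{\left(-160 \right)} - 4139697} = \frac{1}{-1 - 4139697} = \frac{1}{-4139698} = - \frac{1}{4139698}$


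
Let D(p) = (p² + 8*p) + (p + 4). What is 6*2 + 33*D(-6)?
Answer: -450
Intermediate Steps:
D(p) = 4 + p² + 9*p (D(p) = (p² + 8*p) + (4 + p) = 4 + p² + 9*p)
6*2 + 33*D(-6) = 6*2 + 33*(4 + (-6)² + 9*(-6)) = 12 + 33*(4 + 36 - 54) = 12 + 33*(-14) = 12 - 462 = -450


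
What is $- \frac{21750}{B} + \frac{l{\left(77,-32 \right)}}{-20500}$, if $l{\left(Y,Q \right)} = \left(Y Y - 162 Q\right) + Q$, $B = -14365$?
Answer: $\frac{57339287}{58896500} \approx 0.97356$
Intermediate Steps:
$l{\left(Y,Q \right)} = Y^{2} - 161 Q$ ($l{\left(Y,Q \right)} = \left(Y^{2} - 162 Q\right) + Q = Y^{2} - 161 Q$)
$- \frac{21750}{B} + \frac{l{\left(77,-32 \right)}}{-20500} = - \frac{21750}{-14365} + \frac{77^{2} - -5152}{-20500} = \left(-21750\right) \left(- \frac{1}{14365}\right) + \left(5929 + 5152\right) \left(- \frac{1}{20500}\right) = \frac{4350}{2873} + 11081 \left(- \frac{1}{20500}\right) = \frac{4350}{2873} - \frac{11081}{20500} = \frac{57339287}{58896500}$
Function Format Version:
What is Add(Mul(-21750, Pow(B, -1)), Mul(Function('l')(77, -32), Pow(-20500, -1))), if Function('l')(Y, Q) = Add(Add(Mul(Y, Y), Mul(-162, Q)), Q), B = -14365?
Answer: Rational(57339287, 58896500) ≈ 0.97356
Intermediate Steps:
Function('l')(Y, Q) = Add(Pow(Y, 2), Mul(-161, Q)) (Function('l')(Y, Q) = Add(Add(Pow(Y, 2), Mul(-162, Q)), Q) = Add(Pow(Y, 2), Mul(-161, Q)))
Add(Mul(-21750, Pow(B, -1)), Mul(Function('l')(77, -32), Pow(-20500, -1))) = Add(Mul(-21750, Pow(-14365, -1)), Mul(Add(Pow(77, 2), Mul(-161, -32)), Pow(-20500, -1))) = Add(Mul(-21750, Rational(-1, 14365)), Mul(Add(5929, 5152), Rational(-1, 20500))) = Add(Rational(4350, 2873), Mul(11081, Rational(-1, 20500))) = Add(Rational(4350, 2873), Rational(-11081, 20500)) = Rational(57339287, 58896500)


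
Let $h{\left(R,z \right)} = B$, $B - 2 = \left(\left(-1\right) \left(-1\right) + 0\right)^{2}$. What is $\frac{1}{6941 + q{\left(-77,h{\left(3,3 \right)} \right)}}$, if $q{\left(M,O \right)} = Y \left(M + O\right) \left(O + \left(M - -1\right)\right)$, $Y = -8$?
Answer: $- \frac{1}{36275} \approx -2.7567 \cdot 10^{-5}$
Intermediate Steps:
$B = 3$ ($B = 2 + \left(\left(-1\right) \left(-1\right) + 0\right)^{2} = 2 + \left(1 + 0\right)^{2} = 2 + 1^{2} = 2 + 1 = 3$)
$h{\left(R,z \right)} = 3$
$q{\left(M,O \right)} = - 8 \left(M + O\right) \left(1 + M + O\right)$ ($q{\left(M,O \right)} = - 8 \left(M + O\right) \left(O + \left(M - -1\right)\right) = - 8 \left(M + O\right) \left(O + \left(M + 1\right)\right) = - 8 \left(M + O\right) \left(O + \left(1 + M\right)\right) = - 8 \left(M + O\right) \left(1 + M + O\right)$)
$\frac{1}{6941 + q{\left(-77,h{\left(3,3 \right)} \right)}} = \frac{1}{6941 - \left(-592 - 3696 + 72 + 47432\right)} = \frac{1}{6941 - 43216} = \frac{1}{-36275} = - \frac{1}{36275}$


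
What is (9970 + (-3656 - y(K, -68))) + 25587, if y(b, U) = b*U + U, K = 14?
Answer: 32921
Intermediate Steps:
y(b, U) = U + U*b (y(b, U) = U*b + U = U + U*b)
(9970 + (-3656 - y(K, -68))) + 25587 = (9970 + (-3656 - (-68)*(1 + 14))) + 25587 = (9970 + (-3656 - (-68)*15)) + 25587 = (9970 + (-3656 - 1*(-1020))) + 25587 = (9970 + (-3656 + 1020)) + 25587 = (9970 - 2636) + 25587 = 7334 + 25587 = 32921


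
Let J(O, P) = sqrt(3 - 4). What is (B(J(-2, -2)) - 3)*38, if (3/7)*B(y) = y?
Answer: -114 + 266*I/3 ≈ -114.0 + 88.667*I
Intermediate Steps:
J(O, P) = I (J(O, P) = sqrt(-1) = I)
B(y) = 7*y/3
(B(J(-2, -2)) - 3)*38 = (7*I/3 - 3)*38 = (-3 + 7*I/3)*38 = -114 + 266*I/3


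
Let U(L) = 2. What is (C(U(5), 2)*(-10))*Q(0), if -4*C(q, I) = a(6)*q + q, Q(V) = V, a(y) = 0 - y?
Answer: 0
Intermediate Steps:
a(y) = -y
C(q, I) = 5*q/4 (C(q, I) = -((-1*6)*q + q)/4 = -(-6*q + q)/4 = -(-5)*q/4 = 5*q/4)
(C(U(5), 2)*(-10))*Q(0) = (((5/4)*2)*(-10))*0 = ((5/2)*(-10))*0 = -25*0 = 0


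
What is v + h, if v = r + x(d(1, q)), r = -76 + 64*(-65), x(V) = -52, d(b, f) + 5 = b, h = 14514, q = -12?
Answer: 10226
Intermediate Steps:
d(b, f) = -5 + b
r = -4236 (r = -76 - 4160 = -4236)
v = -4288 (v = -4236 - 52 = -4288)
v + h = -4288 + 14514 = 10226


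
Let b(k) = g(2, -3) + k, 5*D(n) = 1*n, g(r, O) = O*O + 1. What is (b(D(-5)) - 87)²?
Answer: 6084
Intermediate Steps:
g(r, O) = 1 + O² (g(r, O) = O² + 1 = 1 + O²)
D(n) = n/5 (D(n) = (1*n)/5 = n/5)
b(k) = 10 + k (b(k) = (1 + (-3)²) + k = (1 + 9) + k = 10 + k)
(b(D(-5)) - 87)² = ((10 + (⅕)*(-5)) - 87)² = ((10 - 1) - 87)² = (9 - 87)² = (-78)² = 6084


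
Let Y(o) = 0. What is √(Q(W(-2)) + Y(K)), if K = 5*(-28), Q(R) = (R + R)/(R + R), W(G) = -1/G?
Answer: 1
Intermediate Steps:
Q(R) = 1 (Q(R) = (2*R)/((2*R)) = (2*R)*(1/(2*R)) = 1)
K = -140
√(Q(W(-2)) + Y(K)) = √(1 + 0) = √1 = 1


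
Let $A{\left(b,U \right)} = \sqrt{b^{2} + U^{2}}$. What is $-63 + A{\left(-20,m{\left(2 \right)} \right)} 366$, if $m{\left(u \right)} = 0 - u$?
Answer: $-63 + 732 \sqrt{101} \approx 7293.5$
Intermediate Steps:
$m{\left(u \right)} = - u$
$A{\left(b,U \right)} = \sqrt{U^{2} + b^{2}}$
$-63 + A{\left(-20,m{\left(2 \right)} \right)} 366 = -63 + \sqrt{\left(\left(-1\right) 2\right)^{2} + \left(-20\right)^{2}} \cdot 366 = -63 + \sqrt{\left(-2\right)^{2} + 400} \cdot 366 = -63 + \sqrt{4 + 400} \cdot 366 = -63 + \sqrt{404} \cdot 366 = -63 + 2 \sqrt{101} \cdot 366 = -63 + 732 \sqrt{101}$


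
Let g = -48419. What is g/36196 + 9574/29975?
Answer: -1104819021/1084975100 ≈ -1.0183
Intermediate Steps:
g/36196 + 9574/29975 = -48419/36196 + 9574/29975 = -1104819021/1084975100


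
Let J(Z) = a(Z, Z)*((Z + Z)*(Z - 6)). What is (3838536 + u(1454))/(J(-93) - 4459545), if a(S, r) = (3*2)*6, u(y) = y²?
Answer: -5952652/3796641 ≈ -1.5679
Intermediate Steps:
a(S, r) = 36 (a(S, r) = 6*6 = 36)
J(Z) = 72*Z*(-6 + Z) (J(Z) = 36*((Z + Z)*(Z - 6)) = 36*((2*Z)*(-6 + Z)) = 36*(2*Z*(-6 + Z)) = 72*Z*(-6 + Z))
(3838536 + u(1454))/(J(-93) - 4459545) = (3838536 + 1454²)/(72*(-93)*(-6 - 93) - 4459545) = (3838536 + 2114116)/(72*(-93)*(-99) - 4459545) = 5952652/(662904 - 4459545) = 5952652/(-3796641) = 5952652*(-1/3796641) = -5952652/3796641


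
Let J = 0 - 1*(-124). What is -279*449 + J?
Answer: -125147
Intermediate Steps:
J = 124 (J = 0 + 124 = 124)
-279*449 + J = -279*449 + 124 = -125271 + 124 = -125147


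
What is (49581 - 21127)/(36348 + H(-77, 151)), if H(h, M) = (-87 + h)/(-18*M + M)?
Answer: 36520709/46652740 ≈ 0.78282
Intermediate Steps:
H(h, M) = -(-87 + h)/(17*M) (H(h, M) = (-87 + h)/((-17*M)) = (-87 + h)*(-1/(17*M)) = -(-87 + h)/(17*M))
(49581 - 21127)/(36348 + H(-77, 151)) = (49581 - 21127)/(36348 + (1/17)*(87 - 1*(-77))/151) = 28454/(36348 + (1/17)*(1/151)*(87 + 77)) = 28454/(36348 + (1/17)*(1/151)*164) = 28454/(36348 + 164/2567) = 28454/(93305480/2567) = 28454*(2567/93305480) = 36520709/46652740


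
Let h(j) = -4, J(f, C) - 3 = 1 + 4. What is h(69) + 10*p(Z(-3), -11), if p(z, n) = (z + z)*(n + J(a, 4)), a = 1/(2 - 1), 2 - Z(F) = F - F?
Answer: -124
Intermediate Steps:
Z(F) = 2 (Z(F) = 2 - (F - F) = 2 - 1*0 = 2 + 0 = 2)
a = 1 (a = 1/1 = 1)
J(f, C) = 8 (J(f, C) = 3 + (1 + 4) = 3 + 5 = 8)
p(z, n) = 2*z*(8 + n) (p(z, n) = (z + z)*(n + 8) = (2*z)*(8 + n) = 2*z*(8 + n))
h(69) + 10*p(Z(-3), -11) = -4 + 10*(2*2*(8 - 11)) = -4 + 10*(2*2*(-3)) = -4 + 10*(-12) = -4 - 120 = -124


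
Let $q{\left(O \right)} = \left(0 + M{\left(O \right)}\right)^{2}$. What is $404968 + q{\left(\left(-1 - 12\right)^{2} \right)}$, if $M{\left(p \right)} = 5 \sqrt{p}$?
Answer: $409193$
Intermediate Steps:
$q{\left(O \right)} = 25 O$ ($q{\left(O \right)} = \left(0 + 5 \sqrt{O}\right)^{2} = \left(5 \sqrt{O}\right)^{2} = 25 O$)
$404968 + q{\left(\left(-1 - 12\right)^{2} \right)} = 404968 + 25 \left(-1 - 12\right)^{2} = 404968 + 25 \left(-13\right)^{2} = 404968 + 25 \cdot 169 = 404968 + 4225 = 409193$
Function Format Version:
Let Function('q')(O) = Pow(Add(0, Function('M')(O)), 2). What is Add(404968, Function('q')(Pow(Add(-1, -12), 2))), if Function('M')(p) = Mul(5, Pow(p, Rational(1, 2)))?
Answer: 409193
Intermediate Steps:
Function('q')(O) = Mul(25, O) (Function('q')(O) = Pow(Add(0, Mul(5, Pow(O, Rational(1, 2)))), 2) = Pow(Mul(5, Pow(O, Rational(1, 2))), 2) = Mul(25, O))
Add(404968, Function('q')(Pow(Add(-1, -12), 2))) = Add(404968, Mul(25, Pow(Add(-1, -12), 2))) = Add(404968, Mul(25, Pow(-13, 2))) = Add(404968, Mul(25, 169)) = Add(404968, 4225) = 409193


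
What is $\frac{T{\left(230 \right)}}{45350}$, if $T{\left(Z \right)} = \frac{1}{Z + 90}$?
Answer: $\frac{1}{14512000} \approx 6.8908 \cdot 10^{-8}$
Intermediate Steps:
$T{\left(Z \right)} = \frac{1}{90 + Z}$
$\frac{T{\left(230 \right)}}{45350} = \frac{1}{\left(90 + 230\right) 45350} = \frac{1}{320} \cdot \frac{1}{45350} = \frac{1}{14512000}$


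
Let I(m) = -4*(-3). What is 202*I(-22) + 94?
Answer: 2518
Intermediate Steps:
I(m) = 12
202*I(-22) + 94 = 202*12 + 94 = 2424 + 94 = 2518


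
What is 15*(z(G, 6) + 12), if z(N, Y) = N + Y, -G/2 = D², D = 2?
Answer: 150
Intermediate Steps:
G = -8 (G = -2*2² = -2*4 = -8)
15*(z(G, 6) + 12) = 15*((-8 + 6) + 12) = 15*(-2 + 12) = 15*10 = 150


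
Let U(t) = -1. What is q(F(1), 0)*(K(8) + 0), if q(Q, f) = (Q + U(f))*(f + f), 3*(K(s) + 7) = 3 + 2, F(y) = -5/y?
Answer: 0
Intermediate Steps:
K(s) = -16/3 (K(s) = -7 + (3 + 2)/3 = -7 + (1/3)*5 = -7 + 5/3 = -16/3)
q(Q, f) = 2*f*(-1 + Q) (q(Q, f) = (Q - 1)*(f + f) = (-1 + Q)*(2*f) = 2*f*(-1 + Q))
q(F(1), 0)*(K(8) + 0) = (2*0*(-1 - 5/1))*(-16/3 + 0) = (2*0*(-1 - 5*1))*(-16/3) = (2*0*(-1 - 5))*(-16/3) = (2*0*(-6))*(-16/3) = 0*(-16/3) = 0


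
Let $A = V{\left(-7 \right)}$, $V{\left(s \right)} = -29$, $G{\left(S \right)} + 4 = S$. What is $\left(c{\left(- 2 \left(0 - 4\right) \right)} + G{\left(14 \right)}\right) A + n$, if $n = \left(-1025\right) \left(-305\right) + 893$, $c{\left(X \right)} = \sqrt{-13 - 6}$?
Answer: $313228 - 29 i \sqrt{19} \approx 3.1323 \cdot 10^{5} - 126.41 i$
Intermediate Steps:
$G{\left(S \right)} = -4 + S$
$c{\left(X \right)} = i \sqrt{19}$ ($c{\left(X \right)} = \sqrt{-19} = i \sqrt{19}$)
$A = -29$
$n = 313518$ ($n = 312625 + 893 = 313518$)
$\left(c{\left(- 2 \left(0 - 4\right) \right)} + G{\left(14 \right)}\right) A + n = \left(i \sqrt{19} + \left(-4 + 14\right)\right) \left(-29\right) + 313518 = \left(i \sqrt{19} + 10\right) \left(-29\right) + 313518 = \left(10 + i \sqrt{19}\right) \left(-29\right) + 313518 = \left(-290 - 29 i \sqrt{19}\right) + 313518 = 313228 - 29 i \sqrt{19}$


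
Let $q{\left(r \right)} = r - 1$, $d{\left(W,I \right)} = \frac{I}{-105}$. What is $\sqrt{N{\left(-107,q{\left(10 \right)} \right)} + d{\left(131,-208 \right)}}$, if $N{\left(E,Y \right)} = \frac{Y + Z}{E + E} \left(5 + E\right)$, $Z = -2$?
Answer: $\frac{\sqrt{671190135}}{11235} \approx 2.306$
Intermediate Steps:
$d{\left(W,I \right)} = - \frac{I}{105}$ ($d{\left(W,I \right)} = I \left(- \frac{1}{105}\right) = - \frac{I}{105}$)
$q{\left(r \right)} = -1 + r$
$N{\left(E,Y \right)} = \frac{\left(-2 + Y\right) \left(5 + E\right)}{2 E}$ ($N{\left(E,Y \right)} = \frac{Y - 2}{E + E} \left(5 + E\right) = \frac{-2 + Y}{2 E} \left(5 + E\right) = \frac{\left(-2 + Y\right) \left(5 + E\right)}{2 E}$)
$\sqrt{N{\left(-107,q{\left(10 \right)} \right)} + d{\left(131,-208 \right)}} = \sqrt{\frac{-10 + 5 \left(-1 + 10\right) - 107 \left(-2 + \left(-1 + 10\right)\right)}{2 \left(-107\right)} - - \frac{208}{105}} = \sqrt{\frac{1}{2} \left(- \frac{1}{107}\right) \left(-10 + 5 \cdot 9 - 107 \left(-2 + 9\right)\right) + \frac{208}{105}} = \sqrt{\frac{1}{2} \left(- \frac{1}{107}\right) \left(-10 + 45 - 749\right) + \frac{208}{105}} = \sqrt{\frac{1}{2} \left(- \frac{1}{107}\right) \left(-714\right) + \frac{208}{105}} = \sqrt{\frac{357}{107} + \frac{208}{105}} = \sqrt{\frac{59741}{11235}} = \frac{\sqrt{671190135}}{11235}$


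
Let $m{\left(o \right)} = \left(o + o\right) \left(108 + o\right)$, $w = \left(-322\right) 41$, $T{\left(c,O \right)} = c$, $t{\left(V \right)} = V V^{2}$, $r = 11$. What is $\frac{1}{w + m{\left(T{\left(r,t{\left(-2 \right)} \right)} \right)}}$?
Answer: $- \frac{1}{10584} \approx -9.4482 \cdot 10^{-5}$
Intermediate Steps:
$t{\left(V \right)} = V^{3}$
$w = -13202$
$m{\left(o \right)} = 2 o \left(108 + o\right)$
$\frac{1}{w + m{\left(T{\left(r,t{\left(-2 \right)} \right)} \right)}} = \frac{1}{-13202 + 2 \cdot 11 \left(108 + 11\right)} = \frac{1}{-13202 + 2 \cdot 11 \cdot 119} = \frac{1}{-13202 + 2618} = \frac{1}{-10584} = - \frac{1}{10584}$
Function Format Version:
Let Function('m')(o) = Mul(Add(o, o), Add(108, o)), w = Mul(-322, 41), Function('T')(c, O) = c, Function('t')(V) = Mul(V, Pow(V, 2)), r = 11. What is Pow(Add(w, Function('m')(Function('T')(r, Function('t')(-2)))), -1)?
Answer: Rational(-1, 10584) ≈ -9.4482e-5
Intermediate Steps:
Function('t')(V) = Pow(V, 3)
w = -13202
Function('m')(o) = Mul(2, o, Add(108, o)) (Function('m')(o) = Mul(Mul(2, o), Add(108, o)) = Mul(2, o, Add(108, o)))
Pow(Add(w, Function('m')(Function('T')(r, Function('t')(-2)))), -1) = Pow(Add(-13202, Mul(2, 11, Add(108, 11))), -1) = Pow(Add(-13202, Mul(2, 11, 119)), -1) = Pow(Add(-13202, 2618), -1) = Pow(-10584, -1) = Rational(-1, 10584)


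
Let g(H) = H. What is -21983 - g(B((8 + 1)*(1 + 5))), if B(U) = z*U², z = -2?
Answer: -16151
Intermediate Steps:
B(U) = -2*U²
-21983 - g(B((8 + 1)*(1 + 5))) = -21983 - (-2)*((8 + 1)*(1 + 5))² = -21983 - (-2)*(9*6)² = -21983 - (-2)*54² = -21983 - (-2)*2916 = -21983 - 1*(-5832) = -21983 + 5832 = -16151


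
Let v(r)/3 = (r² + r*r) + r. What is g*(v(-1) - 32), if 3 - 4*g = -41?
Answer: -319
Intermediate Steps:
g = 11 (g = ¾ - ¼*(-41) = ¾ + 41/4 = 11)
v(r) = 3*r + 6*r² (v(r) = 3*((r² + r*r) + r) = 3*((r² + r²) + r) = 3*(2*r² + r) = 3*(r + 2*r²) = 3*r + 6*r²)
g*(v(-1) - 32) = 11*(3*(-1)*(1 + 2*(-1)) - 32) = 11*(3*(-1)*(1 - 2) - 32) = 11*(3*(-1)*(-1) - 32) = 11*(3 - 32) = 11*(-29) = -319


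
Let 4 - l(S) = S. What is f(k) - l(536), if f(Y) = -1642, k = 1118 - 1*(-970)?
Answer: -1110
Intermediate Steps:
l(S) = 4 - S
k = 2088 (k = 1118 + 970 = 2088)
f(k) - l(536) = -1642 - (4 - 1*536) = -1642 - (4 - 536) = -1642 - 1*(-532) = -1642 + 532 = -1110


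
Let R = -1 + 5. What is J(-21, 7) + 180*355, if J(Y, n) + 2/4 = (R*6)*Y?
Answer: 126791/2 ≈ 63396.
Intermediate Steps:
R = 4
J(Y, n) = -1/2 + 24*Y (J(Y, n) = -1/2 + (4*6)*Y = -1/2 + 24*Y)
J(-21, 7) + 180*355 = (-1/2 + 24*(-21)) + 180*355 = (-1/2 - 504) + 63900 = -1009/2 + 63900 = 126791/2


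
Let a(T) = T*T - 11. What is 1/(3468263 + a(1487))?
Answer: 1/5679421 ≈ 1.7607e-7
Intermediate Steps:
a(T) = -11 + T² (a(T) = T² - 11 = -11 + T²)
1/(3468263 + a(1487)) = 1/(3468263 + (-11 + 1487²)) = 1/(3468263 + (-11 + 2211169)) = 1/(3468263 + 2211158) = 1/5679421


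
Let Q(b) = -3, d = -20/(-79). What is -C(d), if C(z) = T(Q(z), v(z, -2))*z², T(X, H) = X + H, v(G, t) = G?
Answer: 86800/493039 ≈ 0.17605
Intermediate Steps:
d = 20/79 (d = -20*(-1/79) = 20/79 ≈ 0.25316)
T(X, H) = H + X
C(z) = z²*(-3 + z) (C(z) = (z - 3)*z² = (-3 + z)*z² = z²*(-3 + z))
-C(d) = -(20/79)²*(-3 + 20/79) = -400*(-217)/(6241*79) = -1*(-86800/493039) = 86800/493039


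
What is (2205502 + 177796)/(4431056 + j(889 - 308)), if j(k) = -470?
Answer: 1191649/2215293 ≈ 0.53792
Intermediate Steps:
(2205502 + 177796)/(4431056 + j(889 - 308)) = (2205502 + 177796)/(4431056 - 470) = 2383298/4430586 = 2383298*(1/4430586) = 1191649/2215293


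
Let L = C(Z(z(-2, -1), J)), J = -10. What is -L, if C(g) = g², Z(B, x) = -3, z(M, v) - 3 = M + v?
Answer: -9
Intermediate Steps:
z(M, v) = 3 + M + v (z(M, v) = 3 + (M + v) = 3 + M + v)
L = 9 (L = (-3)² = 9)
-L = -1*9 = -9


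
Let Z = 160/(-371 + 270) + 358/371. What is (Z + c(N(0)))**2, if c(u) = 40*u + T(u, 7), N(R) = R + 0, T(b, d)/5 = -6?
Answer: 1316370718224/1404075841 ≈ 937.54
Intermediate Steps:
T(b, d) = -30 (T(b, d) = 5*(-6) = -30)
N(R) = R
c(u) = -30 + 40*u (c(u) = 40*u - 30 = -30 + 40*u)
Z = -23202/37471 (Z = 160/(-101) + 358*(1/371) = 160*(-1/101) + 358/371 = -160/101 + 358/371 = -23202/37471 ≈ -0.61920)
(Z + c(N(0)))**2 = (-23202/37471 + (-30 + 40*0))**2 = (-23202/37471 + (-30 + 0))**2 = (-23202/37471 - 30)**2 = (-1147332/37471)**2 = 1316370718224/1404075841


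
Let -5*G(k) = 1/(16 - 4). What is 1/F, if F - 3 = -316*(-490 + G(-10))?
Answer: 15/2322724 ≈ 6.4579e-6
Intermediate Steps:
G(k) = -1/60 (G(k) = -1/(5*(16 - 4)) = -⅕/12 = -⅕*1/12 = -1/60)
F = 2322724/15 (F = 3 - 316*(-490 - 1/60) = 3 - 316*(-29401/60) = 3 + 2322679/15 = 2322724/15 ≈ 1.5485e+5)
1/F = 1/(2322724/15) = 15/2322724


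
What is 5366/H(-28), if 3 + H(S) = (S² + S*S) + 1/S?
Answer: 150248/43819 ≈ 3.4288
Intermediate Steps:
H(S) = -3 + 1/S + 2*S² (H(S) = -3 + ((S² + S*S) + 1/S) = -3 + ((S² + S²) + 1/S) = -3 + (2*S² + 1/S) = -3 + (1/S + 2*S²) = -3 + 1/S + 2*S²)
5366/H(-28) = 5366/(-3 + 1/(-28) + 2*(-28)²) = 5366/(-3 - 1/28 + 2*784) = 5366/(-3 - 1/28 + 1568) = 5366/(43819/28) = 5366*(28/43819) = 150248/43819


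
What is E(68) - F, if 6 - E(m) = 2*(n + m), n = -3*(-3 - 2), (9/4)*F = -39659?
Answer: 157196/9 ≈ 17466.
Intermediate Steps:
F = -158636/9 (F = (4/9)*(-39659) = -158636/9 ≈ -17626.)
n = 15 (n = -3*(-5) = 15)
E(m) = -24 - 2*m (E(m) = 6 - 2*(15 + m) = 6 - (30 + 2*m) = 6 + (-30 - 2*m) = -24 - 2*m)
E(68) - F = (-24 - 2*68) - 1*(-158636/9) = (-24 - 136) + 158636/9 = -160 + 158636/9 = 157196/9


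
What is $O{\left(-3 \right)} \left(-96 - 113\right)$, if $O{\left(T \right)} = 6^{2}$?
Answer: $-7524$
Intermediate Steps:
$O{\left(T \right)} = 36$
$O{\left(-3 \right)} \left(-96 - 113\right) = 36 \left(-96 - 113\right) = 36 \left(-209\right) = -7524$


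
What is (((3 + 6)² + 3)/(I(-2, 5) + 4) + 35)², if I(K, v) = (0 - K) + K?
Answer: 3136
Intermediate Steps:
I(K, v) = 0 (I(K, v) = -K + K = 0)
(((3 + 6)² + 3)/(I(-2, 5) + 4) + 35)² = (((3 + 6)² + 3)/(0 + 4) + 35)² = ((9² + 3)/4 + 35)² = ((81 + 3)*(¼) + 35)² = (84*(¼) + 35)² = (21 + 35)² = 56² = 3136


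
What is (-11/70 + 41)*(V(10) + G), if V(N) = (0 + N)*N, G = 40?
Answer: 5718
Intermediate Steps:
V(N) = N**2 (V(N) = N*N = N**2)
(-11/70 + 41)*(V(10) + G) = (-11/70 + 41)*(10**2 + 40) = (-11*1/70 + 41)*(100 + 40) = (-11/70 + 41)*140 = (2859/70)*140 = 5718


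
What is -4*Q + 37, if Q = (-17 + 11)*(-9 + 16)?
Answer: 205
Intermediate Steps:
Q = -42 (Q = -6*7 = -42)
-4*Q + 37 = -4*(-42) + 37 = 168 + 37 = 205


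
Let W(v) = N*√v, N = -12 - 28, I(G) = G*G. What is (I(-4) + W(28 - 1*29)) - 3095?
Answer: -3079 - 40*I ≈ -3079.0 - 40.0*I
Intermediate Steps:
I(G) = G²
N = -40
W(v) = -40*√v
(I(-4) + W(28 - 1*29)) - 3095 = ((-4)² - 40*√(28 - 1*29)) - 3095 = (16 - 40*√(28 - 29)) - 3095 = (16 - 40*I) - 3095 = -3079 - 40*I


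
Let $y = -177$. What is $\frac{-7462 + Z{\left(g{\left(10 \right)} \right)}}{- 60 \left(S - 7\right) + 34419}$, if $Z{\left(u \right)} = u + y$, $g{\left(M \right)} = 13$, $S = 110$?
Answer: $- \frac{2542}{9413} \approx -0.27005$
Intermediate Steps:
$Z{\left(u \right)} = -177 + u$ ($Z{\left(u \right)} = u - 177 = -177 + u$)
$\frac{-7462 + Z{\left(g{\left(10 \right)} \right)}}{- 60 \left(S - 7\right) + 34419} = \frac{-7462 + \left(-177 + 13\right)}{- 60 \left(110 - 7\right) + 34419} = \frac{-7462 - 164}{\left(-60\right) 103 + 34419} = - \frac{7626}{-6180 + 34419} = - \frac{7626}{28239} = \left(-7626\right) \frac{1}{28239} = - \frac{2542}{9413}$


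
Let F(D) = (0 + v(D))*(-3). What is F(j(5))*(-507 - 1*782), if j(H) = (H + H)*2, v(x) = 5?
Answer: 19335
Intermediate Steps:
j(H) = 4*H (j(H) = (2*H)*2 = 4*H)
F(D) = -15 (F(D) = (0 + 5)*(-3) = 5*(-3) = -15)
F(j(5))*(-507 - 1*782) = -15*(-507 - 1*782) = -15*(-507 - 782) = -15*(-1289) = 19335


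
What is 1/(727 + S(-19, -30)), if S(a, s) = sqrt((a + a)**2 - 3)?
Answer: 727/527088 - sqrt(1441)/527088 ≈ 0.0013073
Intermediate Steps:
S(a, s) = sqrt(-3 + 4*a**2) (S(a, s) = sqrt((2*a)**2 - 3) = sqrt(4*a**2 - 3) = sqrt(-3 + 4*a**2))
1/(727 + S(-19, -30)) = 1/(727 + sqrt(-3 + 4*(-19)**2)) = 1/(727 + sqrt(-3 + 4*361)) = 1/(727 + sqrt(-3 + 1444)) = 1/(727 + sqrt(1441))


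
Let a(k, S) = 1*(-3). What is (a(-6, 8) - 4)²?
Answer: 49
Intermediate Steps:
a(k, S) = -3
(a(-6, 8) - 4)² = (-3 - 4)² = (-7)² = 49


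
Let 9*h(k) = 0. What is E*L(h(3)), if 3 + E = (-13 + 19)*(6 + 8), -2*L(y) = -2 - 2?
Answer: 162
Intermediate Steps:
h(k) = 0 (h(k) = (⅑)*0 = 0)
L(y) = 2 (L(y) = -(-2 - 2)/2 = -½*(-4) = 2)
E = 81 (E = -3 + (-13 + 19)*(6 + 8) = -3 + 6*14 = -3 + 84 = 81)
E*L(h(3)) = 81*2 = 162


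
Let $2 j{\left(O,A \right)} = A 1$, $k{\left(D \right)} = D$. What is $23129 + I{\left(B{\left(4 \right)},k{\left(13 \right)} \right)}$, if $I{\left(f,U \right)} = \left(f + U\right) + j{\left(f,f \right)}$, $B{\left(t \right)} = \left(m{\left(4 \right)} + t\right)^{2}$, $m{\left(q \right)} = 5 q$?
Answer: $24006$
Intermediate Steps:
$j{\left(O,A \right)} = \frac{A}{2}$ ($j{\left(O,A \right)} = \frac{A 1}{2} = \frac{A}{2}$)
$B{\left(t \right)} = \left(20 + t\right)^{2}$ ($B{\left(t \right)} = \left(5 \cdot 4 + t\right)^{2} = \left(20 + t\right)^{2}$)
$I{\left(f,U \right)} = U + \frac{3 f}{2}$ ($I{\left(f,U \right)} = \left(f + U\right) + \frac{f}{2} = \left(U + f\right) + \frac{f}{2} = U + \frac{3 f}{2}$)
$23129 + I{\left(B{\left(4 \right)},k{\left(13 \right)} \right)} = 23129 + \left(13 + \frac{3 \left(20 + 4\right)^{2}}{2}\right) = 23129 + \left(13 + \frac{3 \cdot 24^{2}}{2}\right) = 23129 + \left(13 + \frac{3}{2} \cdot 576\right) = 23129 + \left(13 + 864\right) = 23129 + 877 = 24006$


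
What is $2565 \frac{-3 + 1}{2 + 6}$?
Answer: $- \frac{2565}{4} \approx -641.25$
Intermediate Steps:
$2565 \frac{-3 + 1}{2 + 6} = 2565 \left(- \frac{2}{8}\right) = 2565 \left(\left(-2\right) \frac{1}{8}\right) = 2565 \left(- \frac{1}{4}\right) = - \frac{2565}{4}$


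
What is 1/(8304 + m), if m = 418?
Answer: 1/8722 ≈ 0.00011465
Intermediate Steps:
1/(8304 + m) = 1/(8304 + 418) = 1/8722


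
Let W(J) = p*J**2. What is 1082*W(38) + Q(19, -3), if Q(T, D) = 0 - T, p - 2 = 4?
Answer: 9374429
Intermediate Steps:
p = 6 (p = 2 + 4 = 6)
Q(T, D) = -T
W(J) = 6*J**2
1082*W(38) + Q(19, -3) = 1082*(6*38**2) - 1*19 = 1082*(6*1444) - 19 = 1082*8664 - 19 = 9374448 - 19 = 9374429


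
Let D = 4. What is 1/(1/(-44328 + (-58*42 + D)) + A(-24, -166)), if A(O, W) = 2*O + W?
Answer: -46760/10006641 ≈ -0.0046729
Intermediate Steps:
A(O, W) = W + 2*O
1/(1/(-44328 + (-58*42 + D)) + A(-24, -166)) = 1/(1/(-44328 + (-58*42 + 4)) + (-166 + 2*(-24))) = 1/(1/(-44328 + (-2436 + 4)) + (-166 - 48)) = 1/(1/(-44328 - 2432) - 214) = 1/(1/(-46760) - 214) = 1/(-1/46760 - 214) = 1/(-10006641/46760) = -46760/10006641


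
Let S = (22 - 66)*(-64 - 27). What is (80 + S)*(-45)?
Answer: -183780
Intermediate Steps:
S = 4004 (S = -44*(-91) = 4004)
(80 + S)*(-45) = (80 + 4004)*(-45) = 4084*(-45) = -183780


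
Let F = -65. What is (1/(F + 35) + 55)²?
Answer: 2719201/900 ≈ 3021.3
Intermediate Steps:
(1/(F + 35) + 55)² = (1/(-65 + 35) + 55)² = (1/(-30) + 55)² = (-1/30 + 55)² = (1649/30)² = 2719201/900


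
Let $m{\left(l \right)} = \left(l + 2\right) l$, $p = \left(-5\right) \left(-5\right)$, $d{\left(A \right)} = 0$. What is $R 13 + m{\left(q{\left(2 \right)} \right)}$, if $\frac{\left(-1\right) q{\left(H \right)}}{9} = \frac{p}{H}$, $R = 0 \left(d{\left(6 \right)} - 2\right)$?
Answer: $\frac{49725}{4} \approx 12431.0$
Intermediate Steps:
$p = 25$
$R = 0$ ($R = 0 \left(0 - 2\right) = 0 \left(-2\right) = 0$)
$q{\left(H \right)} = - \frac{225}{H}$ ($q{\left(H \right)} = - 9 \frac{25}{H} = - \frac{225}{H}$)
$m{\left(l \right)} = l \left(2 + l\right)$ ($m{\left(l \right)} = \left(2 + l\right) l = l \left(2 + l\right)$)
$R 13 + m{\left(q{\left(2 \right)} \right)} = 0 \cdot 13 + - \frac{225}{2} \left(2 - \frac{225}{2}\right) = 0 + \left(-225\right) \frac{1}{2} \left(2 - \frac{225}{2}\right) = 0 - \frac{225 \left(2 - \frac{225}{2}\right)}{2} = 0 - - \frac{49725}{4} = 0 + \frac{49725}{4} = \frac{49725}{4}$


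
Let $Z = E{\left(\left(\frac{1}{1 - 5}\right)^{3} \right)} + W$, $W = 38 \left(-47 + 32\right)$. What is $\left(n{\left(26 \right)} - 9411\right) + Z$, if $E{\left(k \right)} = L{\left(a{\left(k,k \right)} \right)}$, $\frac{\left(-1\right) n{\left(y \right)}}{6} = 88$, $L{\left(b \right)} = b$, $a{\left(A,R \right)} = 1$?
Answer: $-10508$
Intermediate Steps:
$n{\left(y \right)} = -528$ ($n{\left(y \right)} = \left(-6\right) 88 = -528$)
$E{\left(k \right)} = 1$
$W = -570$ ($W = 38 \left(-15\right) = -570$)
$Z = -569$ ($Z = 1 - 570 = -569$)
$\left(n{\left(26 \right)} - 9411\right) + Z = \left(-528 - 9411\right) - 569 = -9939 - 569 = -10508$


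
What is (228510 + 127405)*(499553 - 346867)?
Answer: 54343237690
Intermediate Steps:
(228510 + 127405)*(499553 - 346867) = 355915*152686 = 54343237690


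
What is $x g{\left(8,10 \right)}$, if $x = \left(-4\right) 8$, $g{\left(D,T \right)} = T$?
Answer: $-320$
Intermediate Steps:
$x = -32$
$x g{\left(8,10 \right)} = \left(-32\right) 10 = -320$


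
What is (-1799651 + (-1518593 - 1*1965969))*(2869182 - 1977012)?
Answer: -4714416312210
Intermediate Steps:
(-1799651 + (-1518593 - 1*1965969))*(2869182 - 1977012) = (-1799651 + (-1518593 - 1965969))*892170 = (-1799651 - 3484562)*892170 = -5284213*892170 = -4714416312210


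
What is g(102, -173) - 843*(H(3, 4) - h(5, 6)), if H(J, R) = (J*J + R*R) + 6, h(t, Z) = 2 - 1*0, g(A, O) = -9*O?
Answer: -22890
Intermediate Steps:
h(t, Z) = 2 (h(t, Z) = 2 + 0 = 2)
H(J, R) = 6 + J² + R² (H(J, R) = (J² + R²) + 6 = 6 + J² + R²)
g(102, -173) - 843*(H(3, 4) - h(5, 6)) = -9*(-173) - 843*((6 + 3² + 4²) - 1*2) = 1557 - 843*((6 + 9 + 16) - 2) = 1557 - 843*(31 - 2) = 1557 - 843*29 = 1557 - 1*24447 = 1557 - 24447 = -22890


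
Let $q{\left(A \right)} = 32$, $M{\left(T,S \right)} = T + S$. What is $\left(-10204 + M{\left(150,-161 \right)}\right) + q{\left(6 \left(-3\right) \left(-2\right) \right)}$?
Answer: $-10183$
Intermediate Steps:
$M{\left(T,S \right)} = S + T$
$\left(-10204 + M{\left(150,-161 \right)}\right) + q{\left(6 \left(-3\right) \left(-2\right) \right)} = \left(-10204 + \left(-161 + 150\right)\right) + 32 = \left(-10204 - 11\right) + 32 = -10215 + 32 = -10183$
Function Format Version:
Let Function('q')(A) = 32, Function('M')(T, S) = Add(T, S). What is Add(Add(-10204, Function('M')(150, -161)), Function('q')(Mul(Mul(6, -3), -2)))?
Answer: -10183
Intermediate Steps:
Function('M')(T, S) = Add(S, T)
Add(Add(-10204, Function('M')(150, -161)), Function('q')(Mul(Mul(6, -3), -2))) = Add(Add(-10204, Add(-161, 150)), 32) = Add(Add(-10204, -11), 32) = Add(-10215, 32) = -10183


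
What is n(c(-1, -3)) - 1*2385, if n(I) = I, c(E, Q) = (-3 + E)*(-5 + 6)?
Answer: -2389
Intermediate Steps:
c(E, Q) = -3 + E (c(E, Q) = (-3 + E)*1 = -3 + E)
n(c(-1, -3)) - 1*2385 = (-3 - 1) - 1*2385 = -4 - 2385 = -2389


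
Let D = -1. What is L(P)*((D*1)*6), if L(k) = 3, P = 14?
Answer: -18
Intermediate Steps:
L(P)*((D*1)*6) = 3*(-1*1*6) = 3*(-1*6) = 3*(-6) = -18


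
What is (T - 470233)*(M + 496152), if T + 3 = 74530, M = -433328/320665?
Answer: -62956091654352912/320665 ≈ -1.9633e+11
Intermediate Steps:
M = -433328/320665 (M = -433328*1/320665 = -433328/320665 ≈ -1.3513)
T = 74527 (T = -3 + 74530 = 74527)
(T - 470233)*(M + 496152) = (74527 - 470233)*(-433328/320665 + 496152) = -395706*159098147752/320665 = -62956091654352912/320665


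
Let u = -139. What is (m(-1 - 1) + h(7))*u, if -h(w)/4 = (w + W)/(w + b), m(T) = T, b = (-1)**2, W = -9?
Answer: 139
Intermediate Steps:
b = 1
h(w) = -4*(-9 + w)/(1 + w) (h(w) = -4*(w - 9)/(w + 1) = -4*(-9 + w)/(1 + w))
(m(-1 - 1) + h(7))*u = ((-1 - 1) + 4*(9 - 1*7)/(1 + 7))*(-139) = (-2 + 4*(9 - 7)/8)*(-139) = (-2 + 4*(1/8)*2)*(-139) = (-2 + 1)*(-139) = -1*(-139) = 139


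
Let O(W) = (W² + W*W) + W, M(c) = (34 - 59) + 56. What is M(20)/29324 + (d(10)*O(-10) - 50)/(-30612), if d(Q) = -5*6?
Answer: 42390493/224416572 ≈ 0.18889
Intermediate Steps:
M(c) = 31 (M(c) = -25 + 56 = 31)
d(Q) = -30
O(W) = W + 2*W² (O(W) = (W² + W²) + W = 2*W² + W = W + 2*W²)
M(20)/29324 + (d(10)*O(-10) - 50)/(-30612) = 31/29324 + (-(-300)*(1 + 2*(-10)) - 50)/(-30612) = 31*(1/29324) + (-(-300)*(1 - 20) - 50)*(-1/30612) = 31/29324 + (-(-300)*(-19) - 50)*(-1/30612) = 31/29324 + (-30*190 - 50)*(-1/30612) = 31/29324 + (-5700 - 50)*(-1/30612) = 31/29324 - 5750*(-1/30612) = 31/29324 + 2875/15306 = 42390493/224416572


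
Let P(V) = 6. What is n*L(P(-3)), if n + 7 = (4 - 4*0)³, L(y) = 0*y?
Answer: 0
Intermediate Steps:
L(y) = 0
n = 57 (n = -7 + (4 - 4*0)³ = -7 + (4 + 0)³ = -7 + 4³ = -7 + 64 = 57)
n*L(P(-3)) = 57*0 = 0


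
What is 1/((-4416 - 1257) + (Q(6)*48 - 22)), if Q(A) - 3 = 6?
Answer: -1/5263 ≈ -0.00019001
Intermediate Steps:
Q(A) = 9 (Q(A) = 3 + 6 = 9)
1/((-4416 - 1257) + (Q(6)*48 - 22)) = 1/((-4416 - 1257) + (9*48 - 22)) = 1/(-5673 + (432 - 22)) = 1/(-5673 + 410) = 1/(-5263) = -1/5263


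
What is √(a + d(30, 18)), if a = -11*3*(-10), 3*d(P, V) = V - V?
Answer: √330 ≈ 18.166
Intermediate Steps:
d(P, V) = 0 (d(P, V) = (V - V)/3 = (⅓)*0 = 0)
a = 330 (a = -33*(-10) = 330)
√(a + d(30, 18)) = √(330 + 0) = √330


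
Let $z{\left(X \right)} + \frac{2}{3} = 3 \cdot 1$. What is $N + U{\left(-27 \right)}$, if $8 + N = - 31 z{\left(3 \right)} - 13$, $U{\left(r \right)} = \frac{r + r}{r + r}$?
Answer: $- \frac{277}{3} \approx -92.333$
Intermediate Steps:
$z{\left(X \right)} = \frac{7}{3}$ ($z{\left(X \right)} = - \frac{2}{3} + 3 \cdot 1 = - \frac{2}{3} + 3 = \frac{7}{3}$)
$U{\left(r \right)} = 1$ ($U{\left(r \right)} = \frac{2 r}{2 r} = 2 r \frac{1}{2 r} = 1$)
$N = - \frac{280}{3}$ ($N = -8 - \frac{256}{3} = - \frac{280}{3} \approx -93.333$)
$N + U{\left(-27 \right)} = - \frac{280}{3} + 1 = - \frac{277}{3}$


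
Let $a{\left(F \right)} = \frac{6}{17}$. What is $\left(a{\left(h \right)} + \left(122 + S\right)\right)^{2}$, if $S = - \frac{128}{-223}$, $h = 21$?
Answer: $\frac{217170912256}{14371681} \approx 15111.0$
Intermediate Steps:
$a{\left(F \right)} = \frac{6}{17}$ ($a{\left(F \right)} = 6 \cdot \frac{1}{17} = \frac{6}{17}$)
$S = \frac{128}{223}$ ($S = \left(-128\right) \left(- \frac{1}{223}\right) = \frac{128}{223} \approx 0.57399$)
$\left(a{\left(h \right)} + \left(122 + S\right)\right)^{2} = \left(\frac{6}{17} + \left(122 + \frac{128}{223}\right)\right)^{2} = \left(\frac{6}{17} + \frac{27334}{223}\right)^{2} = \left(\frac{466016}{3791}\right)^{2} = \frac{217170912256}{14371681}$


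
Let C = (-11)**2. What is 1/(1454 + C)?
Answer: 1/1575 ≈ 0.00063492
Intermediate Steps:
C = 121
1/(1454 + C) = 1/(1454 + 121) = 1/1575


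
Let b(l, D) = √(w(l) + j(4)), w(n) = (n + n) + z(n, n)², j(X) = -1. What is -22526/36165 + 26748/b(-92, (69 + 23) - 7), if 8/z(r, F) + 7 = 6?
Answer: -22526/36165 - 26748*I/11 ≈ -0.62287 - 2431.6*I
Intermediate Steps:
z(r, F) = -8 (z(r, F) = 8/(-7 + 6) = 8/(-1) = 8*(-1) = -8)
w(n) = 64 + 2*n (w(n) = (n + n) + (-8)² = 2*n + 64 = 64 + 2*n)
b(l, D) = √(63 + 2*l) (b(l, D) = √((64 + 2*l) - 1) = √(63 + 2*l))
-22526/36165 + 26748/b(-92, (69 + 23) - 7) = -22526/36165 + 26748/(√(63 + 2*(-92))) = -22526*1/36165 + 26748/(√(63 - 184)) = -22526/36165 + 26748/(√(-121)) = -22526/36165 + 26748/((11*I)) = -22526/36165 + 26748*(-I/11) = -22526/36165 - 26748*I/11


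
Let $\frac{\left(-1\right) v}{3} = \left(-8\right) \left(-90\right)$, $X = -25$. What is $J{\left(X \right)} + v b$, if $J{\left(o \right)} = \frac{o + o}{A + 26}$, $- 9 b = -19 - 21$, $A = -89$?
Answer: $- \frac{604750}{63} \approx -9599.2$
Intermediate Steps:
$v = -2160$ ($v = - 3 \left(\left(-8\right) \left(-90\right)\right) = \left(-3\right) 720 = -2160$)
$b = \frac{40}{9}$ ($b = - \frac{-19 - 21}{9} = \left(- \frac{1}{9}\right) \left(-40\right) = \frac{40}{9} \approx 4.4444$)
$J{\left(o \right)} = - \frac{2 o}{63}$ ($J{\left(o \right)} = \frac{o + o}{-89 + 26} = \frac{2 o}{-63} = 2 o \left(- \frac{1}{63}\right) = - \frac{2 o}{63}$)
$J{\left(X \right)} + v b = \left(- \frac{2}{63}\right) \left(-25\right) - 9600 = \frac{50}{63} - 9600 = - \frac{604750}{63}$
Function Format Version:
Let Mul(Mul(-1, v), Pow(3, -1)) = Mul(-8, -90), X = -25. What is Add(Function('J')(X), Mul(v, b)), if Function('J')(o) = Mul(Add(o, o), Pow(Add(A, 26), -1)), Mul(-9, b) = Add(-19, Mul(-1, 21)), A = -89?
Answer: Rational(-604750, 63) ≈ -9599.2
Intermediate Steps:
v = -2160 (v = Mul(-3, Mul(-8, -90)) = Mul(-3, 720) = -2160)
b = Rational(40, 9) (b = Mul(Rational(-1, 9), Add(-19, Mul(-1, 21))) = Mul(Rational(-1, 9), Add(-19, -21)) = Mul(Rational(-1, 9), -40) = Rational(40, 9) ≈ 4.4444)
Function('J')(o) = Mul(Rational(-2, 63), o) (Function('J')(o) = Mul(Add(o, o), Pow(Add(-89, 26), -1)) = Mul(Mul(2, o), Pow(-63, -1)) = Mul(Mul(2, o), Rational(-1, 63)) = Mul(Rational(-2, 63), o))
Add(Function('J')(X), Mul(v, b)) = Add(Mul(Rational(-2, 63), -25), Mul(-2160, Rational(40, 9))) = Add(Rational(50, 63), -9600) = Rational(-604750, 63)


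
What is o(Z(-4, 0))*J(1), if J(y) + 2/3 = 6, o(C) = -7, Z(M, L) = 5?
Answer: -112/3 ≈ -37.333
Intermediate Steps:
J(y) = 16/3 (J(y) = -⅔ + 6 = 16/3)
o(Z(-4, 0))*J(1) = -7*16/3 = -112/3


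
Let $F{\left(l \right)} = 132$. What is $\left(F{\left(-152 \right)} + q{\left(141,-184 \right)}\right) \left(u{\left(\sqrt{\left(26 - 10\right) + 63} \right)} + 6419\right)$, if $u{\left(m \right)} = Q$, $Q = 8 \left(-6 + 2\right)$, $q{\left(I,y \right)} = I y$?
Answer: $-164861244$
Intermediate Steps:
$Q = -32$ ($Q = 8 \left(-4\right) = -32$)
$u{\left(m \right)} = -32$
$\left(F{\left(-152 \right)} + q{\left(141,-184 \right)}\right) \left(u{\left(\sqrt{\left(26 - 10\right) + 63} \right)} + 6419\right) = \left(132 + 141 \left(-184\right)\right) \left(-32 + 6419\right) = \left(132 - 25944\right) 6387 = \left(-25812\right) 6387 = -164861244$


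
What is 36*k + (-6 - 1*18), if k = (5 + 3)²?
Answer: 2280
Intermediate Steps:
k = 64 (k = 8² = 64)
36*k + (-6 - 1*18) = 36*64 + (-6 - 1*18) = 2304 + (-6 - 18) = 2304 - 24 = 2280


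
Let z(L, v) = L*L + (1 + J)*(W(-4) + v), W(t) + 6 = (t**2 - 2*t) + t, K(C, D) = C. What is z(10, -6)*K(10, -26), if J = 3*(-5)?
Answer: -120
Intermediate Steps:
J = -15
W(t) = -6 + t**2 - t (W(t) = -6 + ((t**2 - 2*t) + t) = -6 + (t**2 - t) = -6 + t**2 - t)
z(L, v) = -196 + L**2 - 14*v (z(L, v) = L*L + (1 - 15)*((-6 + (-4)**2 - 1*(-4)) + v) = L**2 - 14*((-6 + 16 + 4) + v) = L**2 - 14*(14 + v) = L**2 + (-196 - 14*v) = -196 + L**2 - 14*v)
z(10, -6)*K(10, -26) = (-196 + 10**2 - 14*(-6))*10 = (-196 + 100 + 84)*10 = -12*10 = -120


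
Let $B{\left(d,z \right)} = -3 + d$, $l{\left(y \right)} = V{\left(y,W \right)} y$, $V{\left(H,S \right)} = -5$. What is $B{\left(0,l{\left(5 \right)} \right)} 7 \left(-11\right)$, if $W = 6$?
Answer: $231$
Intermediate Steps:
$l{\left(y \right)} = - 5 y$
$B{\left(0,l{\left(5 \right)} \right)} 7 \left(-11\right) = \left(-3 + 0\right) 7 \left(-11\right) = \left(-3\right) 7 \left(-11\right) = \left(-21\right) \left(-11\right) = 231$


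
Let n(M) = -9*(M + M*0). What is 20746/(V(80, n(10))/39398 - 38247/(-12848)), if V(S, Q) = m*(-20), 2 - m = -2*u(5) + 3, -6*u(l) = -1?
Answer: 1431998790816/205503629 ≈ 6968.2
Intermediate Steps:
u(l) = ⅙ (u(l) = -⅙*(-1) = ⅙)
m = -⅔ (m = 2 - (-2*⅙ + 3) = 2 - (-⅓ + 3) = 2 - 1*8/3 = 2 - 8/3 = -⅔ ≈ -0.66667)
n(M) = -9*M (n(M) = -9*(M + 0) = -9*M)
V(S, Q) = 40/3 (V(S, Q) = -⅔*(-20) = 40/3)
20746/(V(80, n(10))/39398 - 38247/(-12848)) = 20746/((40/3)/39398 - 38247/(-12848)) = 20746/((40/3)*(1/39398) - 38247*(-1/12848)) = 20746/(20/59097 + 3477/1168) = 20746/(205503629/69025296) = 20746*(69025296/205503629) = 1431998790816/205503629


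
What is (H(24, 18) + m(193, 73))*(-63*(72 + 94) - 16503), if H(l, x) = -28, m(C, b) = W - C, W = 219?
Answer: 53922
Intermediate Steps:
m(C, b) = 219 - C
(H(24, 18) + m(193, 73))*(-63*(72 + 94) - 16503) = (-28 + (219 - 1*193))*(-63*(72 + 94) - 16503) = (-28 + (219 - 193))*(-63*166 - 16503) = (-28 + 26)*(-10458 - 16503) = -2*(-26961) = 53922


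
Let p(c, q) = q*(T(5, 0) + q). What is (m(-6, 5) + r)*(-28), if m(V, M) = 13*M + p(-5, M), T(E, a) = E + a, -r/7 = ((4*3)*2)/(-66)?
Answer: -36204/11 ≈ -3291.3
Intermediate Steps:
r = 28/11 (r = -7*(4*3)*2/(-66) = -7*12*2*(-1)/66 = -168*(-1)/66 = -7*(-4/11) = 28/11 ≈ 2.5455)
p(c, q) = q*(5 + q) (p(c, q) = q*((5 + 0) + q) = q*(5 + q))
m(V, M) = 13*M + M*(5 + M)
(m(-6, 5) + r)*(-28) = (5*(18 + 5) + 28/11)*(-28) = (5*23 + 28/11)*(-28) = (115 + 28/11)*(-28) = (1293/11)*(-28) = -36204/11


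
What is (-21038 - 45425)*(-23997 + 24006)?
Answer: -598167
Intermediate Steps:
(-21038 - 45425)*(-23997 + 24006) = -66463*9 = -598167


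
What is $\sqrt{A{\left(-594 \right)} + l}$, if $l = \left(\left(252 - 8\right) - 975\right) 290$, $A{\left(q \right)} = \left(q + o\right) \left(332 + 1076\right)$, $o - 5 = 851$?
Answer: $3 \sqrt{17434} \approx 396.11$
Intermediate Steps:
$o = 856$ ($o = 5 + 851 = 856$)
$A{\left(q \right)} = 1205248 + 1408 q$ ($A{\left(q \right)} = \left(q + 856\right) \left(332 + 1076\right) = \left(856 + q\right) 1408 = 1205248 + 1408 q$)
$l = -211990$ ($l = \left(\left(252 - 8\right) - 975\right) 290 = \left(244 - 975\right) 290 = \left(-731\right) 290 = -211990$)
$\sqrt{A{\left(-594 \right)} + l} = \sqrt{\left(1205248 + 1408 \left(-594\right)\right) - 211990} = \sqrt{\left(1205248 - 836352\right) - 211990} = \sqrt{368896 - 211990} = \sqrt{156906} = 3 \sqrt{17434}$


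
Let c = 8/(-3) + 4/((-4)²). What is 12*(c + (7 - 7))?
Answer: -29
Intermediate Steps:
c = -29/12 (c = 8*(-⅓) + 4/16 = -8/3 + 4*(1/16) = -8/3 + ¼ = -29/12 ≈ -2.4167)
12*(c + (7 - 7)) = 12*(-29/12 + (7 - 7)) = 12*(-29/12 + 0) = 12*(-29/12) = -29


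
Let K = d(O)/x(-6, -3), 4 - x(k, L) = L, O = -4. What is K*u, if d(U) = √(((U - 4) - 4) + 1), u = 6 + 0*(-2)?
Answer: 6*I*√11/7 ≈ 2.8428*I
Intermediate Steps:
x(k, L) = 4 - L
u = 6 (u = 6 + 0 = 6)
d(U) = √(-7 + U) (d(U) = √(((-4 + U) - 4) + 1) = √((-8 + U) + 1) = √(-7 + U))
K = I*√11/7 (K = √(-7 - 4)/(4 - 1*(-3)) = √(-11)/(4 + 3) = (I*√11)/7 = (I*√11)*(⅐) = I*√11/7 ≈ 0.4738*I)
K*u = (I*√11/7)*6 = 6*I*√11/7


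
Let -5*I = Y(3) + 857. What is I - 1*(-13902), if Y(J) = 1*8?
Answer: 13729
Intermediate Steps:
Y(J) = 8
I = -173 (I = -(8 + 857)/5 = -1/5*865 = -173)
I - 1*(-13902) = -173 - 1*(-13902) = -173 + 13902 = 13729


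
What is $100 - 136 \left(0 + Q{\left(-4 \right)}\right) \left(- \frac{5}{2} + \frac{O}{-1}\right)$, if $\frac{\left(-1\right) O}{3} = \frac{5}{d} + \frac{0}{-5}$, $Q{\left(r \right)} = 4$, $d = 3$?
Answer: $-1260$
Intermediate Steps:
$O = -5$ ($O = - 3 \left(\frac{5}{3} + \frac{0}{-5}\right) = - 3 \left(5 \cdot \frac{1}{3} + 0 \left(- \frac{1}{5}\right)\right) = - 3 \left(\frac{5}{3} + 0\right) = \left(-3\right) \frac{5}{3} = -5$)
$100 - 136 \left(0 + Q{\left(-4 \right)}\right) \left(- \frac{5}{2} + \frac{O}{-1}\right) = 100 - 136 \left(0 + 4\right) \left(- \frac{5}{2} - \frac{5}{-1}\right) = 100 - 136 \cdot 4 \left(\left(-5\right) \frac{1}{2} - -5\right) = 100 - 136 \cdot 4 \left(- \frac{5}{2} + 5\right) = 100 - 136 \cdot 4 \cdot \frac{5}{2} = 100 - 1360 = -1260$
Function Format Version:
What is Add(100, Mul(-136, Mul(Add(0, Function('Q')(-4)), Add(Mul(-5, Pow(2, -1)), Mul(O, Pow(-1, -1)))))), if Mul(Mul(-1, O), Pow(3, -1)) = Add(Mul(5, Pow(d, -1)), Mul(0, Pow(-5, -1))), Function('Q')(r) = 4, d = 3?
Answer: -1260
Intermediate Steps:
O = -5 (O = Mul(-3, Add(Mul(5, Pow(3, -1)), Mul(0, Pow(-5, -1)))) = Mul(-3, Add(Mul(5, Rational(1, 3)), Mul(0, Rational(-1, 5)))) = Mul(-3, Add(Rational(5, 3), 0)) = Mul(-3, Rational(5, 3)) = -5)
Add(100, Mul(-136, Mul(Add(0, Function('Q')(-4)), Add(Mul(-5, Pow(2, -1)), Mul(O, Pow(-1, -1)))))) = Add(100, Mul(-136, Mul(Add(0, 4), Add(Mul(-5, Pow(2, -1)), Mul(-5, Pow(-1, -1)))))) = Add(100, Mul(-136, Mul(4, Add(Mul(-5, Rational(1, 2)), Mul(-5, -1))))) = Add(100, Mul(-136, Mul(4, Add(Rational(-5, 2), 5)))) = Add(100, Mul(-136, Mul(4, Rational(5, 2)))) = Add(100, Mul(-136, 10)) = Add(100, -1360) = -1260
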